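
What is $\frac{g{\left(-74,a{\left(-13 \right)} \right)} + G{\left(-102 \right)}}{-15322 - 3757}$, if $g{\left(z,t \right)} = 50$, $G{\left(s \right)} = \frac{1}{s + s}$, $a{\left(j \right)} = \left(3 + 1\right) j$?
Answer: $- \frac{10199}{3892116} \approx -0.0026204$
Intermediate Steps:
$a{\left(j \right)} = 4 j$
$G{\left(s \right)} = \frac{1}{2 s}$
$\frac{g{\left(-74,a{\left(-13 \right)} \right)} + G{\left(-102 \right)}}{-15322 - 3757} = \frac{50 + \frac{1}{2 \left(-102\right)}}{-15322 - 3757} = \frac{50 + \frac{1}{2} \left(- \frac{1}{102}\right)}{-19079} = \left(50 - \frac{1}{204}\right) \left(- \frac{1}{19079}\right) = \frac{10199}{204} \left(- \frac{1}{19079}\right) = - \frac{10199}{3892116}$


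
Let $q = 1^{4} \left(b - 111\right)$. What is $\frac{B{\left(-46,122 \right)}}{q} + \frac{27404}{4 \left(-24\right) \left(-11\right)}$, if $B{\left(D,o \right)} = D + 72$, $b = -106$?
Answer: $\frac{1479803}{57288} \approx 25.831$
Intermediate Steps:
$B{\left(D,o \right)} = 72 + D$
$q = -217$ ($q = 1^{4} \left(-106 - 111\right) = 1 \left(-217\right) = -217$)
$\frac{B{\left(-46,122 \right)}}{q} + \frac{27404}{4 \left(-24\right) \left(-11\right)} = \frac{72 - 46}{-217} + \frac{27404}{4 \left(-24\right) \left(-11\right)} = 26 \left(- \frac{1}{217}\right) + \frac{27404}{\left(-96\right) \left(-11\right)} = - \frac{26}{217} + \frac{27404}{1056} = - \frac{26}{217} + 27404 \cdot \frac{1}{1056} = - \frac{26}{217} + \frac{6851}{264} = \frac{1479803}{57288}$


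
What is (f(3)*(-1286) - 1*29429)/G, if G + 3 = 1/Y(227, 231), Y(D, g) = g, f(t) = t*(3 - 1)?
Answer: 8580495/692 ≈ 12400.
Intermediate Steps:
f(t) = 2*t (f(t) = t*2 = 2*t)
G = -692/231 (G = -3 + 1/231 = -692/231 ≈ -2.9957)
(f(3)*(-1286) - 1*29429)/G = ((2*3)*(-1286) - 1*29429)/(-692/231) = (6*(-1286) - 29429)*(-231/692) = (-7716 - 29429)*(-231/692) = -37145*(-231/692) = 8580495/692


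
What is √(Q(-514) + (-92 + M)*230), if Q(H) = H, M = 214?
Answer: √27546 ≈ 165.97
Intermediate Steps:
√(Q(-514) + (-92 + M)*230) = √(-514 + (-92 + 214)*230) = √(-514 + 122*230) = √(-514 + 28060) = √27546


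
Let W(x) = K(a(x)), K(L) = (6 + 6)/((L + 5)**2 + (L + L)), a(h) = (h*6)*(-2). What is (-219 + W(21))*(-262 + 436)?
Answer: -2305601442/60505 ≈ -38106.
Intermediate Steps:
a(h) = -12*h (a(h) = (6*h)*(-2) = -12*h)
K(L) = 12/((5 + L)**2 + 2*L)
W(x) = 12/((5 - 12*x)**2 - 24*x) (W(x) = 12/((5 - 12*x)**2 + 2*(-12*x)) = 12/((5 - 12*x)**2 - 24*x))
(-219 + W(21))*(-262 + 436) = (-219 + 12/((-5 + 12*21)**2 - 24*21))*(-262 + 436) = (-219 + 12/((-5 + 252)**2 - 504))*174 = (-219 + 12/(247**2 - 504))*174 = (-219 + 12/(61009 - 504))*174 = (-219 + 12/60505)*174 = -13250583/60505*174 = -2305601442/60505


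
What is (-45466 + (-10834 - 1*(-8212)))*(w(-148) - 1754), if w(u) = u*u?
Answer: -968973200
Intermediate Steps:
w(u) = u²
(-45466 + (-10834 - 1*(-8212)))*(w(-148) - 1754) = (-45466 + (-10834 - 1*(-8212)))*((-148)² - 1754) = (-45466 + (-10834 + 8212))*(21904 - 1754) = (-45466 - 2622)*20150 = -48088*20150 = -968973200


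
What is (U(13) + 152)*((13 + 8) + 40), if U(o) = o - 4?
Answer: 9821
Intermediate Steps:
U(o) = -4 + o
(U(13) + 152)*((13 + 8) + 40) = ((-4 + 13) + 152)*((13 + 8) + 40) = (9 + 152)*(21 + 40) = 161*61 = 9821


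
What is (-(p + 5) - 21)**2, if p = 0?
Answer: 676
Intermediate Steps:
(-(p + 5) - 21)**2 = (-(0 + 5) - 21)**2 = (-1*5 - 21)**2 = (-5 - 21)**2 = (-26)**2 = 676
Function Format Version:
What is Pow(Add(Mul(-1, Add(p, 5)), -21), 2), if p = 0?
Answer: 676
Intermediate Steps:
Pow(Add(Mul(-1, Add(p, 5)), -21), 2) = Pow(Add(Mul(-1, Add(0, 5)), -21), 2) = Pow(Add(Mul(-1, 5), -21), 2) = Pow(Add(-5, -21), 2) = Pow(-26, 2) = 676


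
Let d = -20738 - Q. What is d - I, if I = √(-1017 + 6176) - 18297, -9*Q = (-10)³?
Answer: -22969/9 - √5159 ≈ -2623.9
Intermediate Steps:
Q = 1000/9 (Q = -⅑*(-10)³ = -⅑*(-1000) = 1000/9 ≈ 111.11)
I = -18297 + √5159 (I = √5159 - 18297 = -18297 + √5159 ≈ -18225.)
d = -187642/9 (d = -20738 - 1*1000/9 = -20738 - 1000/9 = -187642/9 ≈ -20849.)
d - I = -187642/9 - (-18297 + √5159) = -187642/9 + (18297 - √5159) = -22969/9 - √5159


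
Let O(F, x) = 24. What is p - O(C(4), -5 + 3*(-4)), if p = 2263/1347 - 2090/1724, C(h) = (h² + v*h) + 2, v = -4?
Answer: -27323645/1161114 ≈ -23.532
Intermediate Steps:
C(h) = 2 + h² - 4*h (C(h) = (h² - 4*h) + 2 = 2 + h² - 4*h)
p = 543091/1161114 (p = 2263*(1/1347) - 2090*1/1724 = 2263/1347 - 1045/862 = 543091/1161114 ≈ 0.46773)
p - O(C(4), -5 + 3*(-4)) = 543091/1161114 - 1*24 = 543091/1161114 - 24 = -27323645/1161114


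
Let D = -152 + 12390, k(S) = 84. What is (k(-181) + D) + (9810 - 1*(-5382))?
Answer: 27514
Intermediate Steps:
D = 12238
(k(-181) + D) + (9810 - 1*(-5382)) = (84 + 12238) + (9810 - 1*(-5382)) = 12322 + (9810 + 5382) = 12322 + 15192 = 27514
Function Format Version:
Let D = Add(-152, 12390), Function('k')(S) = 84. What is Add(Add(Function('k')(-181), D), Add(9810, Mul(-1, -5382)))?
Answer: 27514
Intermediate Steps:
D = 12238
Add(Add(Function('k')(-181), D), Add(9810, Mul(-1, -5382))) = Add(Add(84, 12238), Add(9810, Mul(-1, -5382))) = Add(12322, Add(9810, 5382)) = Add(12322, 15192) = 27514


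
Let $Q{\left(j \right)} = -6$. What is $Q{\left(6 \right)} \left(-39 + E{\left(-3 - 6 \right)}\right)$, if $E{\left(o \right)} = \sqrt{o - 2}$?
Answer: $234 - 6 i \sqrt{11} \approx 234.0 - 19.9 i$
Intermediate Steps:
$E{\left(o \right)} = \sqrt{-2 + o}$
$Q{\left(6 \right)} \left(-39 + E{\left(-3 - 6 \right)}\right) = - 6 \left(-39 + \sqrt{-2 - 9}\right) = - 6 \left(-39 + \sqrt{-11}\right) = - 6 \left(-39 + i \sqrt{11}\right) = 234 - 6 i \sqrt{11}$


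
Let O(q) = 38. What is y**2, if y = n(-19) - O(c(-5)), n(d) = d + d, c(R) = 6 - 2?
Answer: 5776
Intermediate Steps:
c(R) = 4
n(d) = 2*d
y = -76 (y = 2*(-19) - 1*38 = -38 - 38 = -76)
y**2 = (-76)**2 = 5776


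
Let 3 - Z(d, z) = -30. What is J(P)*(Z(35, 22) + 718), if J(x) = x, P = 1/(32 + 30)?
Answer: 751/62 ≈ 12.113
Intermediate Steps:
Z(d, z) = 33 (Z(d, z) = 3 - 1*(-30) = 3 + 30 = 33)
P = 1/62 ≈ 0.016129
J(P)*(Z(35, 22) + 718) = (33 + 718)/62 = (1/62)*751 = 751/62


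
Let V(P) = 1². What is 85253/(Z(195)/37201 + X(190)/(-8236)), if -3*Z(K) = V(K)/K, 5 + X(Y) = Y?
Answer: -15280462127565180/4026086461 ≈ -3.7954e+6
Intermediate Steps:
V(P) = 1
X(Y) = -5 + Y
Z(K) = -1/(3*K)
85253/(Z(195)/37201 + X(190)/(-8236)) = 85253/(-⅓/195/37201 + (-5 + 190)/(-8236)) = 85253/(-⅓*1/195*(1/37201) + 185*(-1/8236)) = 85253/(-1/585*1/37201 - 185/8236) = 85253/(-1/21762585 - 185/8236) = 85253/(-4026086461/179236650060) = 85253*(-179236650060/4026086461) = -15280462127565180/4026086461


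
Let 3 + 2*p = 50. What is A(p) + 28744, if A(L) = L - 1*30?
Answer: 57475/2 ≈ 28738.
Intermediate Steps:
p = 47/2 (p = -3/2 + (½)*50 = -3/2 + 25 = 47/2 ≈ 23.500)
A(L) = -30 + L (A(L) = L - 30 = -30 + L)
A(p) + 28744 = (-30 + 47/2) + 28744 = -13/2 + 28744 = 57475/2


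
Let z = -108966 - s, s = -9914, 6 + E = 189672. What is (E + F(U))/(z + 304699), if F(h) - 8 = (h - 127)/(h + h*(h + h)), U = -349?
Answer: 904681746/980867641 ≈ 0.92233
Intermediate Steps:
E = 189666 (E = -6 + 189672 = 189666)
z = -99052 (z = -108966 - 1*(-9914) = -108966 + 9914 = -99052)
F(h) = 8 + (-127 + h)/(h + 2*h**2) (F(h) = 8 + (h - 127)/(h + h*(h + h)) = 8 + (-127 + h)/(h + h*(2*h)) = 8 + (-127 + h)/(h + 2*h**2))
(E + F(U))/(z + 304699) = (189666 + (-127 + 9*(-349) + 16*(-349)**2)/((-349)*(1 + 2*(-349))))/(-99052 + 304699) = (189666 - (-127 - 3141 + 16*121801)/(349*(1 - 698)))/205647 = (189666 - 1/349*(-127 - 3141 + 1948816)/(-697))*(1/205647) = (189666 - 1/349*(-1/697)*1945548)*(1/205647) = (189666 + 114444/14309)*(1/205647) = (2714045238/14309)*(1/205647) = 904681746/980867641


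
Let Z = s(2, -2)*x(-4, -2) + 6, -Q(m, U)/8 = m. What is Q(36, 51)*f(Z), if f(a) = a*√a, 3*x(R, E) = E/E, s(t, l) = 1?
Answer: -608*√57 ≈ -4590.3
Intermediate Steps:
Q(m, U) = -8*m
x(R, E) = ⅓ (x(R, E) = (E/E)/3 = (⅓)*1 = ⅓)
Z = 19/3 (Z = 1*(⅓) + 6 = ⅓ + 6 = 19/3 ≈ 6.3333)
f(a) = a^(3/2)
Q(36, 51)*f(Z) = (-8*36)*(19/3)^(3/2) = -608*√57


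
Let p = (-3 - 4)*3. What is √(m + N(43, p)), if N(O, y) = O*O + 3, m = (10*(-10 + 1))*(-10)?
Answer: 8*√43 ≈ 52.460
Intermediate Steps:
p = -21 (p = -7*3 = -21)
m = 900 (m = (10*(-9))*(-10) = -90*(-10) = 900)
N(O, y) = 3 + O² (N(O, y) = O² + 3 = 3 + O²)
√(m + N(43, p)) = √(900 + (3 + 43²)) = √(900 + (3 + 1849)) = √(900 + 1852) = √2752 = 8*√43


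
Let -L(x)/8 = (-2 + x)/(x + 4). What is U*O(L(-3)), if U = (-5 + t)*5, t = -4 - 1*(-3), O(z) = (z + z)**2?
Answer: -192000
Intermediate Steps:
L(x) = -8*(-2 + x)/(4 + x) (L(x) = -8*(-2 + x)/(x + 4) = -8*(-2 + x)/(4 + x))
O(z) = 4*z**2 (O(z) = (2*z)**2 = 4*z**2)
t = -1 (t = -4 + 3 = -1)
U = -30 (U = (-5 - 1)*5 = -6*5 = -30)
U*O(L(-3)) = -120*(8*(2 - 1*(-3))/(4 - 3))**2 = -120*(8*(2 + 3)/1)**2 = -120*(8*1*5)**2 = -120*40**2 = -120*1600 = -30*6400 = -192000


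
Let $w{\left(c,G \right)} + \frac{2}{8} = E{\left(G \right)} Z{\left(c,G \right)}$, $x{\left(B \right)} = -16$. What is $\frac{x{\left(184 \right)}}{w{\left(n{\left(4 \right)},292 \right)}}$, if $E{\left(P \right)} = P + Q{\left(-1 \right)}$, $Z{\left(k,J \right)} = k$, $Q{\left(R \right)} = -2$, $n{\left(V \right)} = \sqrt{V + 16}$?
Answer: $- \frac{64}{26911999} - \frac{148480 \sqrt{5}}{26911999} \approx -0.012339$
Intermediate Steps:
$n{\left(V \right)} = \sqrt{16 + V}$
$E{\left(P \right)} = -2 + P$ ($E{\left(P \right)} = P - 2 = -2 + P$)
$w{\left(c,G \right)} = - \frac{1}{4} + c \left(-2 + G\right)$ ($w{\left(c,G \right)} = - \frac{1}{4} + \left(-2 + G\right) c = - \frac{1}{4} + c \left(-2 + G\right)$)
$\frac{x{\left(184 \right)}}{w{\left(n{\left(4 \right)},292 \right)}} = - \frac{16}{- \frac{1}{4} + \sqrt{16 + 4} \left(-2 + 292\right)} = - \frac{16}{- \frac{1}{4} + \sqrt{20} \cdot 290} = - \frac{16}{- \frac{1}{4} + 2 \sqrt{5} \cdot 290} = - \frac{16}{- \frac{1}{4} + 580 \sqrt{5}}$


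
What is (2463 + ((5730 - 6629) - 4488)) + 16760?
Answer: 13836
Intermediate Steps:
(2463 + ((5730 - 6629) - 4488)) + 16760 = (2463 + (-899 - 4488)) + 16760 = (2463 - 5387) + 16760 = -2924 + 16760 = 13836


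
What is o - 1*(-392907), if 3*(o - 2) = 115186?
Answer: 1293913/3 ≈ 4.3130e+5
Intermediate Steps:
o = 115192/3 (o = 2 + (1/3)*115186 = 2 + 115186/3 = 115192/3 ≈ 38397.)
o - 1*(-392907) = 115192/3 - 1*(-392907) = 115192/3 + 392907 = 1293913/3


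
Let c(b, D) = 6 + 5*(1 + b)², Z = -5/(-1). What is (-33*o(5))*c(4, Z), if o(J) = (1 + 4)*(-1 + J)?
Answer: -86460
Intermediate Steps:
o(J) = -5 + 5*J (o(J) = 5*(-1 + J) = -5 + 5*J)
Z = 5 (Z = -5*(-1) = 5)
(-33*o(5))*c(4, Z) = (-33*(-5 + 5*5))*(6 + 5*(1 + 4)²) = (-33*(-5 + 25))*(6 + 5*5²) = (-33*20)*(6 + 5*25) = -660*(6 + 125) = -660*131 = -86460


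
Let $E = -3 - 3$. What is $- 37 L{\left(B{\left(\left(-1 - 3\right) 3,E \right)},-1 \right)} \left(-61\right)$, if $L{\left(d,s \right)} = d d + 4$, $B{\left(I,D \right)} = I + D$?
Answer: $740296$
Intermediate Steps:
$E = -6$
$B{\left(I,D \right)} = D + I$
$L{\left(d,s \right)} = 4 + d^{2}$ ($L{\left(d,s \right)} = d^{2} + 4 = 4 + d^{2}$)
$- 37 L{\left(B{\left(\left(-1 - 3\right) 3,E \right)},-1 \right)} \left(-61\right) = - 37 \left(4 + \left(-6 + \left(-1 - 3\right) 3\right)^{2}\right) \left(-61\right) = - 37 \left(4 + \left(-6 - 12\right)^{2}\right) \left(-61\right) = - 37 \left(4 + \left(-18\right)^{2}\right) \left(-61\right) = - 37 \left(4 + 324\right) \left(-61\right) = \left(-37\right) 328 \left(-61\right) = \left(-12136\right) \left(-61\right) = 740296$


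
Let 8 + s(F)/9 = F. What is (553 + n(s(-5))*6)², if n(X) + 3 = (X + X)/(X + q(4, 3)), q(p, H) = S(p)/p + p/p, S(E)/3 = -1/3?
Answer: 7190531209/24025 ≈ 2.9929e+5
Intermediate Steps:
s(F) = -72 + 9*F
S(E) = -1 (S(E) = 3*(-1/3) = 3*(-1*⅓) = 3*(-⅓) = -1)
q(p, H) = 1 - 1/p (q(p, H) = -1/p + p/p = -1/p + 1 = 1 - 1/p)
n(X) = -3 + 2*X/(¾ + X) (n(X) = -3 + (X + X)/(X + (-1 + 4)/4) = -3 + (2*X)/(X + (¼)*3) = -3 + (2*X)/(X + ¾) = -3 + (2*X)/(¾ + X) = -3 + 2*X/(¾ + X))
(553 + n(s(-5))*6)² = (553 + ((-9 - 4*(-72 + 9*(-5)))/(3 + 4*(-72 + 9*(-5))))*6)² = (553 + ((-9 - 4*(-72 - 45))/(3 + 4*(-72 - 45)))*6)² = (553 + ((-9 - 4*(-117))/(3 + 4*(-117)))*6)² = (553 + ((-9 + 468)/(3 - 468))*6)² = (553 + (459/(-465))*6)² = (553 - 1/465*459*6)² = (553 - 153/155*6)² = (553 - 918/155)² = (84797/155)² = 7190531209/24025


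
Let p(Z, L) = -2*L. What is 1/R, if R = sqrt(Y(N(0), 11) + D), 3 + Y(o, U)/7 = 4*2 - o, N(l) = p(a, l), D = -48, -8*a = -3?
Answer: -I*sqrt(13)/13 ≈ -0.27735*I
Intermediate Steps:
a = 3/8 (a = -1/8*(-3) = 3/8 ≈ 0.37500)
N(l) = -2*l
Y(o, U) = 35 - 7*o (Y(o, U) = -21 + 7*(4*2 - o) = -21 + 7*(8 - o) = -21 + (56 - 7*o) = 35 - 7*o)
R = I*sqrt(13) (R = sqrt((35 - (-14)*0) - 48) = sqrt((35 - 7*0) - 48) = sqrt((35 + 0) - 48) = sqrt(35 - 48) = sqrt(-13) = I*sqrt(13) ≈ 3.6056*I)
1/R = 1/(I*sqrt(13)) = -I*sqrt(13)/13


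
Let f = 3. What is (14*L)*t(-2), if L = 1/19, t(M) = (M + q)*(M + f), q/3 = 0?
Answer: -28/19 ≈ -1.4737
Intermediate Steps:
q = 0 (q = 3*0 = 0)
t(M) = M*(3 + M) (t(M) = (M + 0)*(M + 3) = M*(3 + M))
L = 1/19 ≈ 0.052632
(14*L)*t(-2) = (14*(1/19))*(-2*(3 - 2)) = 14*(-2*1)/19 = (14/19)*(-2) = -28/19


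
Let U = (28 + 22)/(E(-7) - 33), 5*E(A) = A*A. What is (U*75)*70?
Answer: -328125/29 ≈ -11315.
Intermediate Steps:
E(A) = A²/5 (E(A) = (A*A)/5 = A²/5)
U = -125/58 (U = (28 + 22)/((⅕)*(-7)² - 33) = 50/((⅕)*49 - 33) = 50/(49/5 - 33) = 50/(-116/5) = 50*(-5/116) = -125/58 ≈ -2.1552)
(U*75)*70 = -125/58*75*70 = -9375/58*70 = -328125/29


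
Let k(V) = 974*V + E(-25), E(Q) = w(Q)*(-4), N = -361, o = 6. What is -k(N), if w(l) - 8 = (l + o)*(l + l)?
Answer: 355446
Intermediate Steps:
w(l) = 8 + 2*l*(6 + l) (w(l) = 8 + (l + 6)*(l + l) = 8 + (6 + l)*(2*l) = 8 + 2*l*(6 + l))
E(Q) = -32 - 48*Q - 8*Q² (E(Q) = (8 + 2*Q² + 12*Q)*(-4) = -32 - 48*Q - 8*Q²)
k(V) = -3832 + 974*V (k(V) = 974*V + (-32 - 48*(-25) - 8*(-25)²) = 974*V + (-32 + 1200 - 8*625) = 974*V + (-32 + 1200 - 5000) = 974*V - 3832 = -3832 + 974*V)
-k(N) = -(-3832 + 974*(-361)) = -(-3832 - 351614) = -1*(-355446) = 355446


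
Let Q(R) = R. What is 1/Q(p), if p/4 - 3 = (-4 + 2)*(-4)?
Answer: 1/44 ≈ 0.022727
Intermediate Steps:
p = 44 (p = 12 + 4*((-4 + 2)*(-4)) = 12 + 4*(-2*(-4)) = 12 + 4*8 = 12 + 32 = 44)
1/Q(p) = 1/44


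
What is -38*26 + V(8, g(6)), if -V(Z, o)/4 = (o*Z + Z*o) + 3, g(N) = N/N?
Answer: -1064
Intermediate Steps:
g(N) = 1
V(Z, o) = -12 - 8*Z*o (V(Z, o) = -4*((o*Z + Z*o) + 3) = -4*((Z*o + Z*o) + 3) = -4*(2*Z*o + 3) = -4*(3 + 2*Z*o) = -12 - 8*Z*o)
-38*26 + V(8, g(6)) = -38*26 + (-12 - 8*8*1) = -988 + (-12 - 64) = -988 - 76 = -1064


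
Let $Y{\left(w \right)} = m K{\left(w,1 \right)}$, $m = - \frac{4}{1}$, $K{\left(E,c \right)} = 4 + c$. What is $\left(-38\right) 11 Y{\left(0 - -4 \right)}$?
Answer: $8360$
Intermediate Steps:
$m = -4$ ($m = \left(-4\right) 1 = -4$)
$Y{\left(w \right)} = -20$ ($Y{\left(w \right)} = - 4 \left(4 + 1\right) = \left(-4\right) 5 = -20$)
$\left(-38\right) 11 Y{\left(0 - -4 \right)} = \left(-38\right) 11 \left(-20\right) = \left(-418\right) \left(-20\right) = 8360$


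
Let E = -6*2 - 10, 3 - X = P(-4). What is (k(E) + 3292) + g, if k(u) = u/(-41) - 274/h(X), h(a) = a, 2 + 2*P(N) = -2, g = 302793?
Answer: 62736301/205 ≈ 3.0603e+5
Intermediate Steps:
P(N) = -2 (P(N) = -1 + (1/2)*(-2) = -1 - 1 = -2)
X = 5 (X = 3 - 1*(-2) = 3 + 2 = 5)
E = -22 (E = -12 - 10 = -22)
k(u) = -274/5 - u/41 (k(u) = u/(-41) - 274/5 = u*(-1/41) - 274*1/5 = -u/41 - 274/5 = -274/5 - u/41)
(k(E) + 3292) + g = ((-274/5 - 1/41*(-22)) + 3292) + 302793 = ((-274/5 + 22/41) + 3292) + 302793 = (-11124/205 + 3292) + 302793 = 663736/205 + 302793 = 62736301/205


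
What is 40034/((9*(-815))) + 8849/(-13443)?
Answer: -201028159/32868135 ≈ -6.1162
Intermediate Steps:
40034/((9*(-815))) + 8849/(-13443) = 40034/(-7335) + 8849*(-1/13443) = 40034*(-1/7335) - 8849/13443 = -40034/7335 - 8849/13443 = -201028159/32868135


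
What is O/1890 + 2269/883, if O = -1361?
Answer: 3086647/1668870 ≈ 1.8495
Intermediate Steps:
O/1890 + 2269/883 = -1361/1890 + 2269/883 = 3086647/1668870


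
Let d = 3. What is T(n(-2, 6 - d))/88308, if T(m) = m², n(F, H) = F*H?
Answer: 1/2453 ≈ 0.00040766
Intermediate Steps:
T(n(-2, 6 - d))/88308 = (-2*(6 - 1*3))²/88308 = (-2*(6 - 3))²*(1/88308) = (-2*3)²*(1/88308) = (-6)²*(1/88308) = 36*(1/88308) = 1/2453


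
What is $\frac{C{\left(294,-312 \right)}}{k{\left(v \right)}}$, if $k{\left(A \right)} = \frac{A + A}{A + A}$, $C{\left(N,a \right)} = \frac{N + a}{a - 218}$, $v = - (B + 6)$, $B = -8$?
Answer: $\frac{9}{265} \approx 0.033962$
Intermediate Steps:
$v = 2$ ($v = - (-8 + 6) = \left(-1\right) \left(-2\right) = 2$)
$C{\left(N,a \right)} = \frac{N + a}{-218 + a}$
$k{\left(A \right)} = 1$ ($k{\left(A \right)} = \frac{2 A}{2 A} = 2 A \frac{1}{2 A} = 1$)
$\frac{C{\left(294,-312 \right)}}{k{\left(v \right)}} = \frac{\frac{1}{-218 - 312} \left(294 - 312\right)}{1} = \frac{1}{-530} \left(-18\right) 1 = \left(- \frac{1}{530}\right) \left(-18\right) 1 = \frac{9}{265} \cdot 1 = \frac{9}{265}$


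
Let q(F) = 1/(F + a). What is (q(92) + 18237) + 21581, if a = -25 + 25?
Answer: 3663257/92 ≈ 39818.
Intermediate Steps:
a = 0
q(F) = 1/F (q(F) = 1/(F + 0) = 1/F)
(q(92) + 18237) + 21581 = (1/92 + 18237) + 21581 = 1677805/92 + 21581 = 3663257/92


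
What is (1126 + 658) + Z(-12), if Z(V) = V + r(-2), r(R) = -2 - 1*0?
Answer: 1770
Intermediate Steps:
r(R) = -2 (r(R) = -2 + 0 = -2)
Z(V) = -2 + V (Z(V) = V - 2 = -2 + V)
(1126 + 658) + Z(-12) = (1126 + 658) + (-2 - 12) = 1784 - 14 = 1770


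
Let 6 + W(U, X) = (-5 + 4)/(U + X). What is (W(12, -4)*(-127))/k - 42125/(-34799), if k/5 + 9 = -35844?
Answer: 3540926519/2935643640 ≈ 1.2062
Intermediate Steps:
W(U, X) = -6 - 1/(U + X) (W(U, X) = -6 + (-5 + 4)/(U + X) = -6 - 1/(U + X))
k = -179265 (k = -45 + 5*(-35844) = -45 - 179220 = -179265)
(W(12, -4)*(-127))/k - 42125/(-34799) = (((-1 - 6*12 - 6*(-4))/(12 - 4))*(-127))/(-179265) - 42125/(-34799) = (((-1 - 72 + 24)/8)*(-127))*(-1/179265) - 42125*(-1/34799) = (((1/8)*(-49))*(-127))*(-1/179265) + 42125/34799 = -49/8*(-127)*(-1/179265) + 42125/34799 = (6223/8)*(-1/179265) + 42125/34799 = -6223/1434120 + 42125/34799 = 3540926519/2935643640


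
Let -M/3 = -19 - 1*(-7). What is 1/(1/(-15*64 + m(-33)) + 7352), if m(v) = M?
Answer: 924/6793247 ≈ 0.00013602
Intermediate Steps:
M = 36 (M = -3*(-19 - 1*(-7)) = -3*(-19 + 7) = -3*(-12) = 36)
m(v) = 36
1/(1/(-15*64 + m(-33)) + 7352) = 1/(1/(-15*64 + 36) + 7352) = 1/(1/(-960 + 36) + 7352) = 1/(1/(-924) + 7352) = 1/(-1/924 + 7352) = 1/(6793247/924) = 924/6793247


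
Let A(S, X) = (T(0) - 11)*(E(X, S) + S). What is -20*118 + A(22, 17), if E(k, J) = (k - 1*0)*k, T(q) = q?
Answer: -5781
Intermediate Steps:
E(k, J) = k**2 (E(k, J) = (k + 0)*k = k*k = k**2)
A(S, X) = -11*S - 11*X**2 (A(S, X) = (0 - 11)*(X**2 + S) = -11*(S + X**2) = -11*S - 11*X**2)
-20*118 + A(22, 17) = -20*118 + (-11*22 - 11*17**2) = -2360 + (-242 - 11*289) = -2360 + (-242 - 3179) = -2360 - 3421 = -5781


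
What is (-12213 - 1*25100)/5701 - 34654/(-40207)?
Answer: -1302681337/229220107 ≈ -5.6831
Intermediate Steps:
(-12213 - 1*25100)/5701 - 34654/(-40207) = (-12213 - 25100)*(1/5701) - 34654*(-1/40207) = -37313*1/5701 + 34654/40207 = -37313/5701 + 34654/40207 = -1302681337/229220107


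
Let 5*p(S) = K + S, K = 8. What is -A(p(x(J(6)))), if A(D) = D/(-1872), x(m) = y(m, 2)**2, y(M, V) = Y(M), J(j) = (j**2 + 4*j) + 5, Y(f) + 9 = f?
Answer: 131/390 ≈ 0.33590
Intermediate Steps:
Y(f) = -9 + f
J(j) = 5 + j**2 + 4*j
y(M, V) = -9 + M
x(m) = (-9 + m)**2
p(S) = 8/5 + S/5 (p(S) = (8 + S)/5 = 8/5 + S/5)
A(D) = -D/1872 (A(D) = D*(-1/1872) = -D/1872)
-A(p(x(J(6)))) = -(-1)*(8/5 + (-9 + (5 + 6**2 + 4*6))**2/5)/1872 = -(-1)*(8/5 + (-9 + (5 + 36 + 24))**2/5)/1872 = -(-1)*(8/5 + (-9 + 65)**2/5)/1872 = -(-1)*(8/5 + (1/5)*56**2)/1872 = -(-1)*(8/5 + (1/5)*3136)/1872 = -(-1)*(8/5 + 3136/5)/1872 = -(-1)*3144/(1872*5) = -1*(-131/390) = 131/390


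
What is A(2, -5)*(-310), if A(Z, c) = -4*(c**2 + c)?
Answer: 24800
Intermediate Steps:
A(Z, c) = -4*c - 4*c**2 (A(Z, c) = -4*(c + c**2) = -4*c - 4*c**2)
A(2, -5)*(-310) = -4*(-5)*(1 - 5)*(-310) = -4*(-5)*(-4)*(-310) = -80*(-310) = 24800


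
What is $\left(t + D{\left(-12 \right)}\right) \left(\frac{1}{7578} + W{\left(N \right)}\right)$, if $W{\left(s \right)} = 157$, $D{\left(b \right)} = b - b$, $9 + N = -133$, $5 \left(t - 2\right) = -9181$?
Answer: $- \frac{1212352193}{4210} \approx -2.8797 \cdot 10^{5}$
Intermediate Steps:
$t = - \frac{9171}{5}$ ($t = 2 + \frac{1}{5} \left(-9181\right) = 2 - \frac{9181}{5} = - \frac{9171}{5} \approx -1834.2$)
$N = -142$ ($N = -9 - 133 = -142$)
$D{\left(b \right)} = 0$
$\left(t + D{\left(-12 \right)}\right) \left(\frac{1}{7578} + W{\left(N \right)}\right) = \left(- \frac{9171}{5} + 0\right) \left(\frac{1}{7578} + 157\right) = - \frac{9171 \left(\frac{1}{7578} + 157\right)}{5} = \left(- \frac{9171}{5}\right) \frac{1189747}{7578} = - \frac{1212352193}{4210}$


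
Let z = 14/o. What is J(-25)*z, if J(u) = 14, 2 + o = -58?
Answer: -49/15 ≈ -3.2667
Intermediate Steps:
o = -60 (o = -2 - 58 = -60)
z = -7/30 (z = 14/(-60) = 14*(-1/60) = -7/30 ≈ -0.23333)
J(-25)*z = 14*(-7/30) = -49/15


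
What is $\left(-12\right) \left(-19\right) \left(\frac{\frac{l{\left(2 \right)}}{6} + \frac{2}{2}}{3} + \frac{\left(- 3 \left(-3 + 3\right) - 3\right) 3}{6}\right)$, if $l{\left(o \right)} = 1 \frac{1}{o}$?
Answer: $- \frac{779}{3} \approx -259.67$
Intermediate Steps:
$l{\left(o \right)} = \frac{1}{o}$
$\left(-12\right) \left(-19\right) \left(\frac{\frac{l{\left(2 \right)}}{6} + \frac{2}{2}}{3} + \frac{\left(- 3 \left(-3 + 3\right) - 3\right) 3}{6}\right) = \left(-12\right) \left(-19\right) \left(\frac{\frac{1}{2 \cdot 6} + \frac{2}{2}}{3} + \frac{\left(- 3 \left(-3 + 3\right) - 3\right) 3}{6}\right) = 228 \left(\left(\frac{1}{2} \cdot \frac{1}{6} + 2 \cdot \frac{1}{2}\right) \frac{1}{3} + \left(\left(-3\right) 0 - 3\right) 3 \cdot \frac{1}{6}\right) = 228 \left(\left(\frac{1}{12} + 1\right) \frac{1}{3} + \left(0 - 3\right) 3 \cdot \frac{1}{6}\right) = 228 \left(\frac{13}{12} \cdot \frac{1}{3} + \left(-3\right) 3 \cdot \frac{1}{6}\right) = 228 \left(\frac{13}{36} - \frac{3}{2}\right) = 228 \left(- \frac{41}{36}\right) = - \frac{779}{3}$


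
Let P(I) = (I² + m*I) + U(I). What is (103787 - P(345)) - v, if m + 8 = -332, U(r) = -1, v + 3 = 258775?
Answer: -156709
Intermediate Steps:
v = 258772 (v = -3 + 258775 = 258772)
m = -340 (m = -8 - 332 = -340)
P(I) = -1 + I² - 340*I (P(I) = (I² - 340*I) - 1 = -1 + I² - 340*I)
(103787 - P(345)) - v = (103787 - (-1 + 345² - 340*345)) - 1*258772 = (103787 - (-1 + 119025 - 117300)) - 258772 = (103787 - 1*1724) - 258772 = (103787 - 1724) - 258772 = 102063 - 258772 = -156709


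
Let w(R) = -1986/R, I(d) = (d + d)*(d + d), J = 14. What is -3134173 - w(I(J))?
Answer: -1228594823/392 ≈ -3.1342e+6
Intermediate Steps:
I(d) = 4*d**2 (I(d) = (2*d)*(2*d) = 4*d**2)
-3134173 - w(I(J)) = -3134173 - (-1986)/(4*14**2) = -3134173 - (-1986)/(4*196) = -3134173 - (-1986)/784 = -3134173 - 1*(-993/392) = -3134173 + 993/392 = -1228594823/392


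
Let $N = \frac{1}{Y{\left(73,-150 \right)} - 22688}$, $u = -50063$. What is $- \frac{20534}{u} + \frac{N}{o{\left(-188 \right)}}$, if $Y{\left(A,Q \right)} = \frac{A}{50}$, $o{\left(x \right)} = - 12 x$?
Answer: $\frac{26273680005529}{64056652613928} \approx 0.41016$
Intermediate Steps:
$Y{\left(A,Q \right)} = \frac{A}{50}$ ($Y{\left(A,Q \right)} = A \frac{1}{50} = \frac{A}{50}$)
$N = - \frac{50}{1134327}$ ($N = \frac{1}{\frac{1}{50} \cdot 73 - 22688} = \frac{1}{\frac{73}{50} - 22688} = \frac{1}{- \frac{1134327}{50}} = - \frac{50}{1134327} \approx -4.4079 \cdot 10^{-5}$)
$- \frac{20534}{u} + \frac{N}{o{\left(-188 \right)}} = - \frac{20534}{-50063} - \frac{50}{1134327 \left(\left(-12\right) \left(-188\right)\right)} = \left(-20534\right) \left(- \frac{1}{50063}\right) - \frac{50}{1134327 \cdot 2256} = \frac{20534}{50063} - \frac{25}{1279520856} = \frac{26273680005529}{64056652613928}$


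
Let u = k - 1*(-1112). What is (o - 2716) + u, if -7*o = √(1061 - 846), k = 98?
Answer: -1506 - √215/7 ≈ -1508.1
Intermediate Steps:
o = -√215/7 (o = -√(1061 - 846)/7 = -√215/7 ≈ -2.0947)
u = 1210 (u = 98 - 1*(-1112) = 98 + 1112 = 1210)
(o - 2716) + u = (-√215/7 - 2716) + 1210 = (-2716 - √215/7) + 1210 = -1506 - √215/7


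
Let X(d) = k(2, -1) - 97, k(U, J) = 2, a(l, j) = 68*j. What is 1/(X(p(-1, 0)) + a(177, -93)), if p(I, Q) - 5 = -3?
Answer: -1/6419 ≈ -0.00015579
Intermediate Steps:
p(I, Q) = 2 (p(I, Q) = 5 - 3 = 2)
X(d) = -95 (X(d) = 2 - 97 = -95)
1/(X(p(-1, 0)) + a(177, -93)) = 1/(-95 + 68*(-93)) = 1/(-95 - 6324) = 1/(-6419) = -1/6419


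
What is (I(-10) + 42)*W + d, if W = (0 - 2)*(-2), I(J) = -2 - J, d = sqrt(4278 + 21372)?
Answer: 200 + 15*sqrt(114) ≈ 360.16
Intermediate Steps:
d = 15*sqrt(114) (d = sqrt(25650) = 15*sqrt(114) ≈ 160.16)
W = 4 (W = -2*(-2) = 4)
(I(-10) + 42)*W + d = ((-2 - 1*(-10)) + 42)*4 + 15*sqrt(114) = ((-2 + 10) + 42)*4 + 15*sqrt(114) = (8 + 42)*4 + 15*sqrt(114) = 50*4 + 15*sqrt(114) = 200 + 15*sqrt(114)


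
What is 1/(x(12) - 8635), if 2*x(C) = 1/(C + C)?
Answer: -48/414479 ≈ -0.00011581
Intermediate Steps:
x(C) = 1/(4*C) (x(C) = 1/(2*(C + C)) = 1/(2*((2*C))) = (1/(2*C))/2 = 1/(4*C))
1/(x(12) - 8635) = 1/((¼)/12 - 8635) = 1/((¼)*(1/12) - 8635) = 1/(1/48 - 8635) = 1/(-414479/48) = -48/414479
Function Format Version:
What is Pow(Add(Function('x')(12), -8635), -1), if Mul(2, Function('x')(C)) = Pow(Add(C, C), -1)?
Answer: Rational(-48, 414479) ≈ -0.00011581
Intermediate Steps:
Function('x')(C) = Mul(Rational(1, 4), Pow(C, -1)) (Function('x')(C) = Mul(Rational(1, 2), Pow(Add(C, C), -1)) = Mul(Rational(1, 2), Pow(Mul(2, C), -1)) = Mul(Rational(1, 2), Mul(Rational(1, 2), Pow(C, -1))) = Mul(Rational(1, 4), Pow(C, -1)))
Pow(Add(Function('x')(12), -8635), -1) = Pow(Add(Mul(Rational(1, 4), Pow(12, -1)), -8635), -1) = Pow(Add(Mul(Rational(1, 4), Rational(1, 12)), -8635), -1) = Pow(Add(Rational(1, 48), -8635), -1) = Pow(Rational(-414479, 48), -1) = Rational(-48, 414479)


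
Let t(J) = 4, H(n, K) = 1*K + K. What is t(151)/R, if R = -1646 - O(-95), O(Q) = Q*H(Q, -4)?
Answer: -2/1203 ≈ -0.0016625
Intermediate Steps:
H(n, K) = 2*K (H(n, K) = K + K = 2*K)
O(Q) = -8*Q (O(Q) = Q*(2*(-4)) = Q*(-8) = -8*Q)
R = -2406 (R = -1646 - (-8)*(-95) = -1646 - 1*760 = -1646 - 760 = -2406)
t(151)/R = 4/(-2406) = 4*(-1/2406) = -2/1203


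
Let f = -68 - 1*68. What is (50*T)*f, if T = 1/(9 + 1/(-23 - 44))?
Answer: -227800/301 ≈ -756.81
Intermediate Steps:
T = 67/602 (T = 1/(9 + 1/(-67)) = 1/(9 - 1/67) = 1/(602/67) = 67/602 ≈ 0.11130)
f = -136 (f = -68 - 68 = -136)
(50*T)*f = (50*(67/602))*(-136) = (1675/301)*(-136) = -227800/301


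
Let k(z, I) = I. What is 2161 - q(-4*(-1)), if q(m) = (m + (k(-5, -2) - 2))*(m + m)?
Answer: 2161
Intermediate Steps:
q(m) = 2*m*(-4 + m) (q(m) = (m + (-2 - 2))*(m + m) = (m - 4)*(2*m) = (-4 + m)*(2*m) = 2*m*(-4 + m))
2161 - q(-4*(-1)) = 2161 - 2*(-4*(-1))*(-4 - 4*(-1)) = 2161 - 2*4*(-4 + 4) = 2161 - 2*4*0 = 2161 - 1*0 = 2161 + 0 = 2161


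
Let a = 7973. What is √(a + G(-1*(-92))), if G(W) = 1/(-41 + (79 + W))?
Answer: √134743830/130 ≈ 89.292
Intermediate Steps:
G(W) = 1/(38 + W)
√(a + G(-1*(-92))) = √(7973 + 1/(38 - 1*(-92))) = √(7973 + 1/(38 + 92)) = √(7973 + 1/130) = √(1036491/130) = √134743830/130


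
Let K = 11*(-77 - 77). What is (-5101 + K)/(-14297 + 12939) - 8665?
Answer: -11760275/1358 ≈ -8660.0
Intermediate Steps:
K = -1694 (K = 11*(-154) = -1694)
(-5101 + K)/(-14297 + 12939) - 8665 = (-5101 - 1694)/(-14297 + 12939) - 8665 = -6795/(-1358) - 8665 = -6795*(-1/1358) - 8665 = 6795/1358 - 8665 = -11760275/1358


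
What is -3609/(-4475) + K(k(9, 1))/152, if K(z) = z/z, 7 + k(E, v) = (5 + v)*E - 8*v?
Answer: 553043/680200 ≈ 0.81306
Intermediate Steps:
k(E, v) = -7 - 8*v + E*(5 + v) (k(E, v) = -7 + ((5 + v)*E - 8*v) = -7 + (E*(5 + v) - 8*v) = -7 + (-8*v + E*(5 + v)) = -7 - 8*v + E*(5 + v))
K(z) = 1
-3609/(-4475) + K(k(9, 1))/152 = -3609/(-4475) + 1/152 = -3609*(-1/4475) + 1*(1/152) = 3609/4475 + 1/152 = 553043/680200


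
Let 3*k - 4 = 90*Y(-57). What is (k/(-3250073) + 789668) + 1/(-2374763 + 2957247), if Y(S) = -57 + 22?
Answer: 4484798244339838211/5679346563996 ≈ 7.8967e+5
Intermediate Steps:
Y(S) = -35
k = -3146/3 (k = 4/3 + (90*(-35))/3 = 4/3 + (⅓)*(-3150) = 4/3 - 1050 = -3146/3 ≈ -1048.7)
(k/(-3250073) + 789668) + 1/(-2374763 + 2957247) = (-3146/3/(-3250073) + 789668) + 1/(-2374763 + 2957247) = (-3146/3*(-1/3250073) + 789668) + 1/582484 = (3146/9750219 + 789668) + 1/582484 = 7699435940438/9750219 + 1/582484 = 4484798244339838211/5679346563996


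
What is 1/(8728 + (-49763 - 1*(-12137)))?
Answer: -1/28898 ≈ -3.4604e-5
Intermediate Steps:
1/(8728 + (-49763 - 1*(-12137))) = 1/(8728 + (-49763 + 12137)) = 1/(8728 - 37626) = 1/(-28898) = -1/28898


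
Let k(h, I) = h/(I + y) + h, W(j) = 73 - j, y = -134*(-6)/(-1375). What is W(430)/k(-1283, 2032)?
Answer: 997170972/3585434593 ≈ 0.27812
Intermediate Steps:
y = -804/1375 (y = 804*(-1/1375) = -804/1375 ≈ -0.58473)
k(h, I) = h + h/(-804/1375 + I) (k(h, I) = h/(I - 804/1375) + h = h/(-804/1375 + I) + h = h + h/(-804/1375 + I))
W(430)/k(-1283, 2032) = (73 - 1*430)/((-1283*(571 + 1375*2032)/(-804 + 1375*2032))) = (73 - 430)/((-1283*(571 + 2794000)/(-804 + 2794000))) = -357/((-1283*2794571/2793196)) = -357/((-1283*1/2793196*2794571)) = -357/(-3585434593/2793196) = -357*(-2793196/3585434593) = 997170972/3585434593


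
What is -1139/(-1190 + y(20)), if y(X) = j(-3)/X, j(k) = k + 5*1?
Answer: 11390/11899 ≈ 0.95722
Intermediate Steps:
j(k) = 5 + k (j(k) = k + 5 = 5 + k)
y(X) = 2/X (y(X) = (5 - 3)/X = 2/X)
-1139/(-1190 + y(20)) = -1139/(-1190 + 2/20) = -1139/(-1190 + 2*(1/20)) = -1139/(-1190 + ⅒) = -1139/(-11899/10) = -10/11899*(-1139) = 11390/11899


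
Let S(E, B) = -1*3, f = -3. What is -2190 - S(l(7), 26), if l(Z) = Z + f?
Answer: -2187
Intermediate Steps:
l(Z) = -3 + Z (l(Z) = Z - 3 = -3 + Z)
S(E, B) = -3
-2190 - S(l(7), 26) = -2190 - 1*(-3) = -2190 + 3 = -2187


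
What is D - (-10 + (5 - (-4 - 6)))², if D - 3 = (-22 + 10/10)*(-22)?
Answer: 440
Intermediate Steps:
D = 465 (D = 3 + (-22 + 10/10)*(-22) = 3 + (-22 + 10*(⅒))*(-22) = 3 + (-22 + 1)*(-22) = 3 - 21*(-22) = 3 + 462 = 465)
D - (-10 + (5 - (-4 - 6)))² = 465 - (-10 + (5 - (-4 - 6)))² = 465 - (-10 + (5 - 1*(-10)))² = 465 - (-10 + (5 + 10))² = 465 - (-10 + 15)² = 465 - 1*5² = 465 - 1*25 = 465 - 25 = 440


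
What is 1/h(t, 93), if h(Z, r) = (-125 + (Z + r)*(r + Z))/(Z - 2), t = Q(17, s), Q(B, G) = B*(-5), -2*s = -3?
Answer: 87/61 ≈ 1.4262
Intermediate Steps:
s = 3/2 (s = -½*(-3) = 3/2 ≈ 1.5000)
Q(B, G) = -5*B
t = -85 (t = -5*17 = -85)
h(Z, r) = (-125 + (Z + r)²)/(-2 + Z) (h(Z, r) = (-125 + (Z + r)*(Z + r))/(-2 + Z) = (-125 + (Z + r)²)/(-2 + Z))
1/h(t, 93) = 1/((-125 + (-85 + 93)²)/(-2 - 85)) = 1/((-125 + 8²)/(-87)) = 1/(-(-125 + 64)/87) = 1/(-1/87*(-61)) = 1/(61/87) = 87/61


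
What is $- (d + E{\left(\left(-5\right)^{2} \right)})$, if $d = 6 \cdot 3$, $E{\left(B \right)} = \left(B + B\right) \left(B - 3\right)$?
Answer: $-1118$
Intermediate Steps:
$E{\left(B \right)} = 2 B \left(-3 + B\right)$
$d = 18$
$- (d + E{\left(\left(-5\right)^{2} \right)}) = - (18 + 2 \left(-5\right)^{2} \left(-3 + \left(-5\right)^{2}\right)) = - (18 + 2 \cdot 25 \left(-3 + 25\right)) = - (18 + 2 \cdot 25 \cdot 22) = - (18 + 1100) = \left(-1\right) 1118 = -1118$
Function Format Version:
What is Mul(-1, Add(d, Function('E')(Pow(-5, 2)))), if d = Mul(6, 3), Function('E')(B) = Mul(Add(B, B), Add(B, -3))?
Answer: -1118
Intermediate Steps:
Function('E')(B) = Mul(2, B, Add(-3, B)) (Function('E')(B) = Mul(Mul(2, B), Add(-3, B)) = Mul(2, B, Add(-3, B)))
d = 18
Mul(-1, Add(d, Function('E')(Pow(-5, 2)))) = Mul(-1, Add(18, Mul(2, Pow(-5, 2), Add(-3, Pow(-5, 2))))) = Mul(-1, Add(18, Mul(2, 25, Add(-3, 25)))) = Mul(-1, Add(18, Mul(2, 25, 22))) = Mul(-1, Add(18, 1100)) = Mul(-1, 1118) = -1118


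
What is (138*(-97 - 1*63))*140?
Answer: -3091200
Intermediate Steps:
(138*(-97 - 1*63))*140 = (138*(-97 - 63))*140 = (138*(-160))*140 = -22080*140 = -3091200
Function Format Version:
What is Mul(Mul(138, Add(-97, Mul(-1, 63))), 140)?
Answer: -3091200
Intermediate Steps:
Mul(Mul(138, Add(-97, Mul(-1, 63))), 140) = Mul(Mul(138, Add(-97, -63)), 140) = Mul(Mul(138, -160), 140) = Mul(-22080, 140) = -3091200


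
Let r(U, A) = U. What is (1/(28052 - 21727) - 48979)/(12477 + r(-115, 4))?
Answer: -154896087/39094825 ≈ -3.9621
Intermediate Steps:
(1/(28052 - 21727) - 48979)/(12477 + r(-115, 4)) = (1/(28052 - 21727) - 48979)/(12477 - 115) = (1/6325 - 48979)/12362 = (1/6325 - 48979)*(1/12362) = -309792174/6325*1/12362 = -154896087/39094825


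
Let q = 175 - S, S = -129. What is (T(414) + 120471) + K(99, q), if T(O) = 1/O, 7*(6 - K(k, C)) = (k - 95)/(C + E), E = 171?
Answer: 165842616019/1376550 ≈ 1.2048e+5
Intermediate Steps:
q = 304 (q = 175 - 1*(-129) = 175 + 129 = 304)
K(k, C) = 6 - (-95 + k)/(7*(171 + C)) (K(k, C) = 6 - (k - 95)/(7*(C + 171)) = 6 - (-95 + k)/(7*(171 + C)))
(T(414) + 120471) + K(99, q) = (1/414 + 120471) + (7277 - 1*99 + 42*304)/(7*(171 + 304)) = (1/414 + 120471) + (⅐)*(7277 - 99 + 12768)/475 = 49874995/414 + (⅐)*(1/475)*19946 = 49874995/414 + 19946/3325 = 165842616019/1376550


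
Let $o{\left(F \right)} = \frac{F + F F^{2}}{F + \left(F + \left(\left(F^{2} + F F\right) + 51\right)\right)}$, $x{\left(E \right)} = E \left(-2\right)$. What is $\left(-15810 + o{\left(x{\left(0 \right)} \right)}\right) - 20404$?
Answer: $-36214$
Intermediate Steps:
$x{\left(E \right)} = - 2 E$
$o{\left(F \right)} = \frac{F + F^{3}}{51 + 2 F + 2 F^{2}}$ ($o{\left(F \right)} = \frac{F + F^{3}}{F + \left(F + \left(\left(F^{2} + F^{2}\right) + 51\right)\right)} = \frac{F + F^{3}}{F + \left(F + \left(2 F^{2} + 51\right)\right)} = \frac{F + F^{3}}{F + \left(F + \left(51 + 2 F^{2}\right)\right)} = \frac{F + F^{3}}{F + \left(51 + F + 2 F^{2}\right)} = \frac{F + F^{3}}{51 + 2 F + 2 F^{2}}$)
$\left(-15810 + o{\left(x{\left(0 \right)} \right)}\right) - 20404 = \left(-15810 + \frac{\left(-2\right) 0 + \left(\left(-2\right) 0\right)^{3}}{51 + 2 \left(\left(-2\right) 0\right) + 2 \left(\left(-2\right) 0\right)^{2}}\right) - 20404 = \left(-15810 + \frac{0 + 0^{3}}{51 + 2 \cdot 0 + 2 \cdot 0^{2}}\right) - 20404 = \left(-15810 + \frac{0 + 0}{51 + 0 + 2 \cdot 0}\right) - 20404 = \left(-15810 + \frac{1}{51 + 0 + 0} \cdot 0\right) - 20404 = \left(-15810 + \frac{1}{51} \cdot 0\right) - 20404 = \left(-15810 + 0\right) - 20404 = -15810 - 20404 = -36214$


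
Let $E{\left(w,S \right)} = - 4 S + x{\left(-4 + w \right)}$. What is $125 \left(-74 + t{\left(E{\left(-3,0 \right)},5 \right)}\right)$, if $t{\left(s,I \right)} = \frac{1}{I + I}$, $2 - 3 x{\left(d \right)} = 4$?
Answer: $- \frac{18475}{2} \approx -9237.5$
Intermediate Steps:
$x{\left(d \right)} = - \frac{2}{3}$ ($x{\left(d \right)} = \frac{2}{3} - \frac{4}{3} = - \frac{2}{3}$)
$E{\left(w,S \right)} = - \frac{2}{3} - 4 S$ ($E{\left(w,S \right)} = - 4 S - \frac{2}{3} = - \frac{2}{3} - 4 S$)
$t{\left(s,I \right)} = \frac{1}{2 I}$
$125 \left(-74 + t{\left(E{\left(-3,0 \right)},5 \right)}\right) = 125 \left(-74 + \frac{1}{2 \cdot 5}\right) = 125 \left(-74 + \frac{1}{2} \cdot \frac{1}{5}\right) = 125 \left(-74 + \frac{1}{10}\right) = 125 \left(- \frac{739}{10}\right) = - \frac{18475}{2}$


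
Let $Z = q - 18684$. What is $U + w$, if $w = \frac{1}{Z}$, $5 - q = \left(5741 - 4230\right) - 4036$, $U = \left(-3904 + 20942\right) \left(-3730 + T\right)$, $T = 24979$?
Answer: $\frac{5848401623147}{16154} \approx 3.6204 \cdot 10^{8}$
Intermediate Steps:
$U = 362040462$ ($U = \left(-3904 + 20942\right) \left(-3730 + 24979\right) = 17038 \cdot 21249 = 362040462$)
$q = 2530$ ($q = 5 - \left(\left(5741 - 4230\right) - 4036\right) = 5 - \left(1511 - 4036\right) = 5 - -2525 = 5 + 2525 = 2530$)
$Z = -16154$ ($Z = 2530 - 18684 = -16154$)
$w = - \frac{1}{16154}$ ($w = \frac{1}{-16154} = - \frac{1}{16154} \approx -6.1904 \cdot 10^{-5}$)
$U + w = 362040462 - \frac{1}{16154} = \frac{5848401623147}{16154}$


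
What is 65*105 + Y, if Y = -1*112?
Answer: 6713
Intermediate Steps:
Y = -112
65*105 + Y = 65*105 - 112 = 6825 - 112 = 6713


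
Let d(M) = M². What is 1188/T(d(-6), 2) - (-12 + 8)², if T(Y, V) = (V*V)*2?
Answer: 265/2 ≈ 132.50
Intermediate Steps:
T(Y, V) = 2*V² (T(Y, V) = V²*2 = 2*V²)
1188/T(d(-6), 2) - (-12 + 8)² = 1188/((2*2²)) - (-12 + 8)² = 1188/((2*4)) - 1*(-4)² = 1188/8 - 1*16 = 1188*(⅛) - 16 = 297/2 - 16 = 265/2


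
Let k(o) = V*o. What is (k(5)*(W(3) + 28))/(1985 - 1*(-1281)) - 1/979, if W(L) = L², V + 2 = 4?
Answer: 179482/1598707 ≈ 0.11227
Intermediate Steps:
V = 2 (V = -2 + 4 = 2)
k(o) = 2*o
(k(5)*(W(3) + 28))/(1985 - 1*(-1281)) - 1/979 = ((2*5)*(3² + 28))/(1985 - 1*(-1281)) - 1/979 = (10*(9 + 28))/(1985 + 1281) - 1*1/979 = (10*37)/3266 - 1/979 = 370*(1/3266) - 1/979 = 185/1633 - 1/979 = 179482/1598707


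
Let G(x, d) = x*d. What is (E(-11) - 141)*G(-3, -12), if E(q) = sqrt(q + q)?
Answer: -5076 + 36*I*sqrt(22) ≈ -5076.0 + 168.85*I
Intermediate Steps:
E(q) = sqrt(2)*sqrt(q) (E(q) = sqrt(2*q) = sqrt(2)*sqrt(q))
G(x, d) = d*x
(E(-11) - 141)*G(-3, -12) = (sqrt(2)*sqrt(-11) - 141)*(-12*(-3)) = (sqrt(2)*(I*sqrt(11)) - 141)*36 = (I*sqrt(22) - 141)*36 = (-141 + I*sqrt(22))*36 = -5076 + 36*I*sqrt(22)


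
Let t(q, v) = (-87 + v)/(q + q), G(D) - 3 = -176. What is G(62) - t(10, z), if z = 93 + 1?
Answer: -3467/20 ≈ -173.35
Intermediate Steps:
G(D) = -173 (G(D) = 3 - 176 = -173)
z = 94
t(q, v) = (-87 + v)/(2*q) (t(q, v) = (-87 + v)/((2*q)) = (-87 + v)*(1/(2*q)) = (-87 + v)/(2*q))
G(62) - t(10, z) = -173 - (-87 + 94)/(2*10) = -173 - 7/(2*10) = -173 - 1*7/20 = -173 - 7/20 = -3467/20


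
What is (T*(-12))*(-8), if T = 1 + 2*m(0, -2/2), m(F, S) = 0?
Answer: 96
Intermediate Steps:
T = 1 (T = 1 + 2*0 = 1 + 0 = 1)
(T*(-12))*(-8) = (1*(-12))*(-8) = -12*(-8) = 96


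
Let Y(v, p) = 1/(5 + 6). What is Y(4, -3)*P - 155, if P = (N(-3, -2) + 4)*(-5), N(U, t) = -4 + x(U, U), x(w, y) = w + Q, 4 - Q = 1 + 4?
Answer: -1685/11 ≈ -153.18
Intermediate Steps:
Q = -1 (Q = 4 - (1 + 4) = 4 - 1*5 = 4 - 5 = -1)
Y(v, p) = 1/11
x(w, y) = -1 + w (x(w, y) = w - 1 = -1 + w)
N(U, t) = -5 + U (N(U, t) = -4 + (-1 + U) = -5 + U)
P = 20 (P = ((-5 - 3) + 4)*(-5) = (-8 + 4)*(-5) = -4*(-5) = 20)
Y(4, -3)*P - 155 = (1/11)*20 - 155 = 20/11 - 155 = -1685/11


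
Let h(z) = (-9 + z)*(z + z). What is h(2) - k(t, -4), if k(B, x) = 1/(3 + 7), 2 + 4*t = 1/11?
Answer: -281/10 ≈ -28.100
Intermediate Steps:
h(z) = 2*z*(-9 + z) (h(z) = (-9 + z)*(2*z) = 2*z*(-9 + z))
t = -21/44 (t = -½ + (¼)/11 = -½ + (¼)*(1/11) = -½ + 1/44 = -21/44 ≈ -0.47727)
k(B, x) = ⅒ (k(B, x) = 1/10 = ⅒)
h(2) - k(t, -4) = 2*2*(-9 + 2) - 1*⅒ = 2*2*(-7) - ⅒ = -28 - ⅒ = -281/10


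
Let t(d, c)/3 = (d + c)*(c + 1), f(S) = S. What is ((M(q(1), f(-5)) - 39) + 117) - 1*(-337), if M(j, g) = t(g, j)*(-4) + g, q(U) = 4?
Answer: 470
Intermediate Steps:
t(d, c) = 3*(1 + c)*(c + d) (t(d, c) = 3*((d + c)*(c + 1)) = 3*((c + d)*(1 + c)) = 3*((1 + c)*(c + d)) = 3*(1 + c)*(c + d))
M(j, g) = -12*j - 12*j² - 11*g - 12*g*j (M(j, g) = (3*j + 3*g + 3*j² + 3*j*g)*(-4) + g = (3*j + 3*g + 3*j² + 3*g*j)*(-4) + g = (3*g + 3*j + 3*j² + 3*g*j)*(-4) + g = (-12*g - 12*j - 12*j² - 12*g*j) + g = -12*j - 12*j² - 11*g - 12*g*j)
((M(q(1), f(-5)) - 39) + 117) - 1*(-337) = (((-12*4 - 12*4² - 11*(-5) - 12*(-5)*4) - 39) + 117) - 1*(-337) = (((-48 - 12*16 + 55 + 240) - 39) + 117) + 337 = (((-48 - 192 + 55 + 240) - 39) + 117) + 337 = ((55 - 39) + 117) + 337 = (16 + 117) + 337 = 133 + 337 = 470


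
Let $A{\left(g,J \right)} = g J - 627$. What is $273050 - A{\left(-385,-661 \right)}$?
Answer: $19192$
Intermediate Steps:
$A{\left(g,J \right)} = -627 + J g$ ($A{\left(g,J \right)} = J g - 627 = -627 + J g$)
$273050 - A{\left(-385,-661 \right)} = 273050 - \left(-627 - -254485\right) = 273050 - \left(-627 + 254485\right) = 273050 - 253858 = 19192$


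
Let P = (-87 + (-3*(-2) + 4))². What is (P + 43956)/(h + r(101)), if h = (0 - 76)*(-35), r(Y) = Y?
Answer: 4535/251 ≈ 18.068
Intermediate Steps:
h = 2660 (h = -76*(-35) = 2660)
P = 5929 (P = (-87 + (6 + 4))² = (-87 + 10)² = (-77)² = 5929)
(P + 43956)/(h + r(101)) = (5929 + 43956)/(2660 + 101) = 49885/2761 = 49885*(1/2761) = 4535/251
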